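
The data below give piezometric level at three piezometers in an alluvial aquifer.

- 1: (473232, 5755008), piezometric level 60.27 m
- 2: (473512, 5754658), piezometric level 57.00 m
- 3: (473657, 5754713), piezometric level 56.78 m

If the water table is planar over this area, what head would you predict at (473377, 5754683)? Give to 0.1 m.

57.7 m

With h = a·x + b·y + c and 1 as origin, the differences give:
  280·a + (-350)·b = -3.27
  425·a + (-295)·b = -3.49
Eliminate b (×(-295) and ×(-350), subtract): 66150·a = -256.850 → a = ∂h/∂x = -0.003883
Back-substitute: b = ∂h/∂y = +0.006237.
h(473377, 5754683) = 60.27 + (-0.003883)·(145) + (+0.006237)·(-325) = 60.27 -0.563 -2.027 = 57.680 m.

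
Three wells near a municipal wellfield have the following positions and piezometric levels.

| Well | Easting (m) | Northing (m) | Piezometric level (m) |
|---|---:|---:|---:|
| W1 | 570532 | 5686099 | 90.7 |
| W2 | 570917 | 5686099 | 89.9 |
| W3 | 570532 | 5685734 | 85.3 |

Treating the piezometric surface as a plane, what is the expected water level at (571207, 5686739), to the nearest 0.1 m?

98.8 m

∂h/∂x = (89.9 − 90.7) / (570917 − 570532) = -0.002078
∂h/∂y = (85.3 − 90.7) / (5685734 − 5686099) = +0.01479
h(571207, 5686739) = 90.7 + (-0.002078)·(675) + (+0.01479)·(640) = 90.7 -1.403 +9.468 = 98.766 m.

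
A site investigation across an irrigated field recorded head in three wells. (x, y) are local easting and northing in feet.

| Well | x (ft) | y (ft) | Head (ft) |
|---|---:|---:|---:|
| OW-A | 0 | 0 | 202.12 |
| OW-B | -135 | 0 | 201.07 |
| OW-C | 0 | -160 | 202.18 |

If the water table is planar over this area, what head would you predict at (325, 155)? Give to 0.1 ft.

204.6 ft

∂h/∂x = (201.07 − 202.12) / (-135 − 0) = +0.007778
∂h/∂y = (202.18 − 202.12) / (-160 − 0) = -0.0003750
h(325, 155) = 202.12 + (+0.007778)·(325) + (-0.0003750)·(155) = 202.12 +2.528 -0.058 = 204.590 ft.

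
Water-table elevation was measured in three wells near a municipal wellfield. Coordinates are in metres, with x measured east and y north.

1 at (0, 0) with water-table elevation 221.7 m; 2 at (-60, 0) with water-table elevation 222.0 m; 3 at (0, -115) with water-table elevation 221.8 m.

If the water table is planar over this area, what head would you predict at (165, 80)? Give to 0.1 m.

∂h/∂x = (222.0 − 221.7) / (-60 − 0) = -0.005000
∂h/∂y = (221.8 − 221.7) / (-115 − 0) = -0.0008696
h(165, 80) = 221.7 + (-0.005000)·(165) + (-0.0008696)·(80) = 221.7 -0.825 -0.070 = 220.805 m.

220.8 m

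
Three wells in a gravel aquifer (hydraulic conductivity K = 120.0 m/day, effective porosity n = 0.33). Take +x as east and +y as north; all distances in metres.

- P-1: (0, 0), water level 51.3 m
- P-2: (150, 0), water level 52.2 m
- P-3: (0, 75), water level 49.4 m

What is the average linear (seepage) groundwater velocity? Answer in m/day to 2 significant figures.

9.5 m/day

∂h/∂x = (52.2 − 51.3) / (150 − 0) = +0.006000
∂h/∂y = (49.4 − 51.3) / (75 − 0) = -0.02533
|∇h| = √(0.006000² + -0.02533²) = 0.02603
Seepage velocity v = K·i/n = 120.0 × 0.02603 / 0.33 = 9.465 m/day.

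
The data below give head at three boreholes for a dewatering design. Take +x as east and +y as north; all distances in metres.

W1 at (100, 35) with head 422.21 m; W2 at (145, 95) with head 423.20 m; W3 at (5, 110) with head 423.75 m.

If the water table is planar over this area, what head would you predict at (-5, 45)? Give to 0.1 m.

422.6 m

With h = a·x + b·y + c and W1 as origin, the differences give:
  45·a + 60·b = +0.99
  (-95)·a + 75·b = +1.54
Eliminate b (×75 and ×60, subtract): 9075·a = -18.150 → a = ∂h/∂x = -0.002000
Back-substitute: b = ∂h/∂y = +0.01800.
h(-5, 45) = 422.21 + (-0.002000)·(-105) + (+0.01800)·(10) = 422.21 +0.210 +0.180 = 422.600 m.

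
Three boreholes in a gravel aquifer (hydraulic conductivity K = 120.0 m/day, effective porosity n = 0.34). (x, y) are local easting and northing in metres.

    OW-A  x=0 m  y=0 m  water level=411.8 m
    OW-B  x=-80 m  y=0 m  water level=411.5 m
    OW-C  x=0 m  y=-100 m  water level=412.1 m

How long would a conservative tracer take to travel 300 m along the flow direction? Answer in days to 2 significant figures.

∂h/∂x = (411.5 − 411.8) / (-80 − 0) = +0.003750
∂h/∂y = (412.1 − 411.8) / (-100 − 0) = -0.003000
|∇h| = √(0.003750² + -0.003000²) = 0.004802
Seepage velocity v = K·i/n = 120.0 × 0.004802 / 0.34 = 1.695 m/day.
t = 300 / 1.695 = 177 days.

180 days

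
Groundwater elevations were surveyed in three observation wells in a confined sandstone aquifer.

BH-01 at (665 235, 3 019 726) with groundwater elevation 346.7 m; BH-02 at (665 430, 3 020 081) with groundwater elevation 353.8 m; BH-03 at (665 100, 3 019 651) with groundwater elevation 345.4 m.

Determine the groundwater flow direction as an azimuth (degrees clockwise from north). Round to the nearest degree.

Differences from BH-01: to BH-02 (Δx, Δy, Δh) = (195, 355, +7.1); to BH-03 = (-135, -75, -1.3).
Determinant of the coordinate differences = 195·(-75) − (-135)·355 = 33300.
∂h/∂x = [(+7.1)·(-75) − (-1.3)·355] / 33300 = -0.002132
∂h/∂y = [195·(-1.3) − (-135)·(+7.1)] / 33300 = +0.02117
Flow direction (−∇h) has components (+0.002132 E, -0.02117 N).
Azimuth = atan2(E, N) = atan2(+0.002132, -0.02117) = 174.2° ≈ 174°.

174°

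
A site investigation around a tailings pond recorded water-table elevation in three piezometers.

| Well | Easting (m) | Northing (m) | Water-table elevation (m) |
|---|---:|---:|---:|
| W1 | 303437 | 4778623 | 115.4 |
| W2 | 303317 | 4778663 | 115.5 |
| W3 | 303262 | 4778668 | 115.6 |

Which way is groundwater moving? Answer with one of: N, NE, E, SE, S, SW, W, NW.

NE

With h = a·x + b·y + c and W1 as origin, the differences give:
  (-120)·a + 40·b = +0.1
  (-175)·a + 45·b = +0.2
Eliminate b (×45 and ×40, subtract): 1600·a = -3.50 → a = ∂h/∂x = -0.002187
Back-substitute: b = ∂h/∂y = -0.004062.
Flow = −∇h = (+0.002187 east, +0.004062 north), which points northeast.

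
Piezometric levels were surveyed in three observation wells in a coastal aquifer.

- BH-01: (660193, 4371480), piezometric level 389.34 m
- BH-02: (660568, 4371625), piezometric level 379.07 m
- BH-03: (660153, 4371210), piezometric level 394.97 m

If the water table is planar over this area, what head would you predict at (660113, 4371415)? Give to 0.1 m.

Taking BH-01 as reference: BH-02−BH-01 = (375, 145, -10.27); BH-03−BH-01 = (-40, -270, +5.63).
Solve a·Δx + b·Δy = Δh: det = 375·(-270) − (-40)·145 = -95450.
∂h/∂x = [(-10.27)·(-270) − (+5.63)·145] / -95450 = -0.02050
∂h/∂y = [375·(+5.63) − (-40)·(-10.27)] / -95450 = -0.01782
h(660113, 4371415) = 389.34 + (-0.02050)·(-80) + (-0.01782)·(-65) = 389.34 +1.640 +1.158 = 392.138 m.

392.1 m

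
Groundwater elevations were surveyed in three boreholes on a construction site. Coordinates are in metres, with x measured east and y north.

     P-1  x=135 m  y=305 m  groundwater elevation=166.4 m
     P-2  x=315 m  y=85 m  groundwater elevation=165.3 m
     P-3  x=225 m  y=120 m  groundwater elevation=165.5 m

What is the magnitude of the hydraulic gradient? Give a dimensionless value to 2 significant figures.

Differences from P-1: to P-2 (Δx, Δy, Δh) = (180, -220, -1.1); to P-3 = (90, -185, -0.9).
Solve a·Δx + b·Δy = Δh: det = 180·(-185) − 90·(-220) = -13500.
∂h/∂x = [(-1.1)·(-185) − (-0.9)·(-220)] / -13500 = -0.0004074
∂h/∂y = [180·(-0.9) − 90·(-1.1)] / -13500 = +0.004667
|∇h| = √(-0.0004074² + 0.004667²) = 0.004685

0.0047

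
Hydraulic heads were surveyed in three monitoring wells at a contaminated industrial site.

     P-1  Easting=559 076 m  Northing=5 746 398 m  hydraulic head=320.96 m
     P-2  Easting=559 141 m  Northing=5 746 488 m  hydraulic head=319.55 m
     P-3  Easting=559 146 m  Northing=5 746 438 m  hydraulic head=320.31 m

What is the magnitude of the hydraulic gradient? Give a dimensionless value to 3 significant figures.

0.0153

Taking P-1 as reference: P-2−P-1 = (65, 90, -1.41); P-3−P-1 = (70, 40, -0.65).
Solve a·Δx + b·Δy = Δh: det = 65·40 − 70·90 = -3700.
∂h/∂x = [(-1.41)·40 − (-0.65)·90] / -3700 = -0.0005676
∂h/∂y = [65·(-0.65) − 70·(-1.41)] / -3700 = -0.01526
|∇h| = √(-0.0005676² + -0.01526²) = 0.01527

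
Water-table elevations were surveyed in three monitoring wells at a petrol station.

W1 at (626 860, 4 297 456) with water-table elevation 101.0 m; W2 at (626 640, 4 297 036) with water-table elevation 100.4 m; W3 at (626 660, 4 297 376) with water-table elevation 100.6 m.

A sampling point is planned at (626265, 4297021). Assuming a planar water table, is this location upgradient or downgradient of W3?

downgradient

Differences from W1: to W2 (Δx, Δy, Δh) = (-220, -420, -0.6); to W3 = (-200, -80, -0.4).
Determinant of the coordinate differences = (-220)·(-80) − (-200)·(-420) = -66400.
∂h/∂x = [(-0.6)·(-80) − (-0.4)·(-420)] / -66400 = +0.001807
∂h/∂y = [(-220)·(-0.4) − (-200)·(-0.6)] / -66400 = +0.0004819
Head at (626265, 4297021) = 101.0 + (+0.001807)·(-595) + (+0.0004819)·(-435) = 99.72 m.
That is lower than the 100.6 m at W3, so the point is downgradient.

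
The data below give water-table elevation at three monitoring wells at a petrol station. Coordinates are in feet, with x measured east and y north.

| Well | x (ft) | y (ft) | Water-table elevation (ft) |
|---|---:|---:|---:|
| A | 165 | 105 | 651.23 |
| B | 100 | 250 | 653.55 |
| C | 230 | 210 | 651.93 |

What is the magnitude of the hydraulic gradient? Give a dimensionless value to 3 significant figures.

0.0149

Taking A as reference: B−A = (-65, 145, +2.32); C−A = (65, 105, +0.70).
Determinant of the coordinate differences = (-65)·105 − 65·145 = -16250.
∂h/∂x = [(+2.32)·105 − (+0.70)·145] / -16250 = -0.008745
∂h/∂y = [(-65)·(+0.70) − 65·(+2.32)] / -16250 = +0.01208
|∇h| = √(-0.008745² + 0.01208²) = 0.01491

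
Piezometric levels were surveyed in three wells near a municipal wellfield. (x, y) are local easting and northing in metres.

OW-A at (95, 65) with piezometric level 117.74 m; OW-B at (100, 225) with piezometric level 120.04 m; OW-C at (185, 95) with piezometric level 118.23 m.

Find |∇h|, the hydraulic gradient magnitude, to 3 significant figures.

With h = a·x + b·y + c and OW-A as origin, the differences give:
  5·a + 160·b = +2.30
  90·a + 30·b = +0.49
Eliminate b (×30 and ×160, subtract): -14250·a = -9.400 → a = ∂h/∂x = +0.0006596
Back-substitute: b = ∂h/∂y = +0.01435.
|∇h| = √(0.0006596² + 0.01435²) = 0.01437

0.0144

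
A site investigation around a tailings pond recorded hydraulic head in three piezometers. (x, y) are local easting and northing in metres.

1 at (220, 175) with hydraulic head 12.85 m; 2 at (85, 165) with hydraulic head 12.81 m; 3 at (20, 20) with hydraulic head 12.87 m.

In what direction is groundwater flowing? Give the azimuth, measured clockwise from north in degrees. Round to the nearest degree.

Differences from 1: to 2 (Δx, Δy, Δh) = (-135, -10, -0.04); to 3 = (-200, -155, +0.02).
Solve a·Δx + b·Δy = Δh: det = (-135)·(-155) − (-200)·(-10) = 18925.
∂h/∂x = [(-0.04)·(-155) − (+0.02)·(-10)] / 18925 = +0.0003382
∂h/∂y = [(-135)·(+0.02) − (-200)·(-0.04)] / 18925 = -0.0005654
Flow direction (−∇h) has components (-0.0003382 E, +0.0005654 N).
Azimuth = atan2(E, N) = atan2(-0.0003382, +0.0005654) = 329.1° ≈ 329°.

329°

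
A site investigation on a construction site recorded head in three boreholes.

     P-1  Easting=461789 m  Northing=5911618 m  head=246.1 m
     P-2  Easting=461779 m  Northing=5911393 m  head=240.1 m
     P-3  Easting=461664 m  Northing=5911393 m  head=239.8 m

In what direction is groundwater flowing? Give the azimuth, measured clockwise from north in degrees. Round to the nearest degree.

186°

With h = a·x + b·y + c and P-1 as origin, the differences give:
  (-10)·a + (-225)·b = -6.0
  (-125)·a + (-225)·b = -6.3
Eliminate b (×(-225) and ×(-225), subtract): -25875·a = -67.50 → a = ∂h/∂x = +0.002609
Back-substitute: b = ∂h/∂y = +0.02655.
Flow direction (−∇h) has components (-0.002609 E, -0.02655 N).
Azimuth = atan2(E, N) = atan2(-0.002609, -0.02655) = 185.6° ≈ 186°.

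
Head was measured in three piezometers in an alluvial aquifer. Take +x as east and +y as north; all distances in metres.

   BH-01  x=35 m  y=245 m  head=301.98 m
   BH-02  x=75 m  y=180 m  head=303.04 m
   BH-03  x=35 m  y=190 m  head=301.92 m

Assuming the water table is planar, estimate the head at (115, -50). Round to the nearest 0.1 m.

303.9 m

Taking BH-01 as reference: BH-02−BH-01 = (40, -65, +1.06); BH-03−BH-01 = (0, -55, -0.06).
Determinant of the coordinate differences = 40·(-55) − 0·(-65) = -2200.
∂h/∂x = [(+1.06)·(-55) − (-0.06)·(-65)] / -2200 = +0.02827
∂h/∂y = [40·(-0.06) − 0·(+1.06)] / -2200 = +0.001091
h(115, -50) = 301.98 + (+0.02827)·(80) + (+0.001091)·(-295) = 301.98 +2.262 -0.322 = 303.920 m.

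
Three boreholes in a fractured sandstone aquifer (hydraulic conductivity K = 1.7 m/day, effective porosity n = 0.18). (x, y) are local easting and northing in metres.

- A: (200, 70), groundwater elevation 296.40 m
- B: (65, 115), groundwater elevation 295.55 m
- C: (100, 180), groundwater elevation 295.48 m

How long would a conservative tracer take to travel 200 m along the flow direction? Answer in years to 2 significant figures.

Taking A as reference: B−A = (-135, 45, -0.85); C−A = (-100, 110, -0.92).
Determinant of the coordinate differences = (-135)·110 − (-100)·45 = -10350.
∂h/∂x = [(-0.85)·110 − (-0.92)·45] / -10350 = +0.005034
∂h/∂y = [(-135)·(-0.92) − (-100)·(-0.85)] / -10350 = -0.003787
|∇h| = √(0.005034² + -0.003787²) = 0.006299
Seepage velocity v = K·i/n = 1.7 × 0.006299 / 0.18 = 0.05949 m/day.
t = 200 / 0.05949 = 3362 days = 9.2 years.

9.2 years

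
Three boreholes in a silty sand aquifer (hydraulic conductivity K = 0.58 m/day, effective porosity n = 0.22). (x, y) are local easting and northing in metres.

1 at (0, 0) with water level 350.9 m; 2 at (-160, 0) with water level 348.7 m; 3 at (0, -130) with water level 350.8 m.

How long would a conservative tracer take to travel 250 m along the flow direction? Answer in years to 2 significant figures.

19 years

∂h/∂x = (348.7 − 350.9) / (-160 − 0) = +0.01375
∂h/∂y = (350.8 − 350.9) / (-130 − 0) = +0.0007692
|∇h| = √(0.01375² + 0.0007692²) = 0.01377
Seepage velocity v = K·i/n = 0.58 × 0.01377 / 0.22 = 0.0363 m/day.
t = 250 / 0.0363 = 6887 days = 18.9 years.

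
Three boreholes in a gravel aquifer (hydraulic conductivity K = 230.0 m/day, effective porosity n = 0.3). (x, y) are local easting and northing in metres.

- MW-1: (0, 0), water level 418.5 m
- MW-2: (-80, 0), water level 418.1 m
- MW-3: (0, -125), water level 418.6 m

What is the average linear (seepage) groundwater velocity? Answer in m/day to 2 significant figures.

∂h/∂x = (418.1 − 418.5) / (-80 − 0) = +0.005000
∂h/∂y = (418.6 − 418.5) / (-125 − 0) = -0.0008000
|∇h| = √(0.005000² + -0.0008000²) = 0.005064
Seepage velocity v = K·i/n = 230.0 × 0.005064 / 0.3 = 3.882 m/day.

3.9 m/day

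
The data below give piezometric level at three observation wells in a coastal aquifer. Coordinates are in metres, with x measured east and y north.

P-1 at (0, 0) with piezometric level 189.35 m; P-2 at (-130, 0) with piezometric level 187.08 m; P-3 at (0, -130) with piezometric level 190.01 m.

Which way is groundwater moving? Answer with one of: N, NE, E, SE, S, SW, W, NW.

W

∂h/∂x = (187.08 − 189.35) / (-130 − 0) = +0.01746
∂h/∂y = (190.01 − 189.35) / (-130 − 0) = -0.005077
Flow = −∇h = (-0.01746 east, +0.005077 north), which points west.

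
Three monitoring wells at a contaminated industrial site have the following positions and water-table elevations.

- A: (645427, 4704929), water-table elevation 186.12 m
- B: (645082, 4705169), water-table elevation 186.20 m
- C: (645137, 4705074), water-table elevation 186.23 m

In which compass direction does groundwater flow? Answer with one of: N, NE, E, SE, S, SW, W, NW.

Differences from A: to B (Δx, Δy, Δh) = (-345, 240, +0.08); to C = (-290, 145, +0.11).
Determinant of the coordinate differences = (-345)·145 − (-290)·240 = 19575.
∂h/∂x = [(+0.08)·145 − (+0.11)·240] / 19575 = -0.0007561
∂h/∂y = [(-345)·(+0.11) − (-290)·(+0.08)] / 19575 = -0.0007535
Flow = −∇h = (+0.0007561 east, +0.0007535 north), which points northeast.

NE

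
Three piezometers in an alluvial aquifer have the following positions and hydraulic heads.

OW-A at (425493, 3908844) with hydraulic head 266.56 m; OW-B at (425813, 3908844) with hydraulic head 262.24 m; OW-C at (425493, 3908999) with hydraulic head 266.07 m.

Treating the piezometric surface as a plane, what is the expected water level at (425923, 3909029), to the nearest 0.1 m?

∂h/∂x = (262.24 − 266.56) / (425813 − 425493) = -0.01350
∂h/∂y = (266.07 − 266.56) / (3908999 − 3908844) = -0.003161
h(425923, 3909029) = 266.56 + (-0.01350)·(430) + (-0.003161)·(185) = 266.56 -5.805 -0.585 = 260.170 m.

260.2 m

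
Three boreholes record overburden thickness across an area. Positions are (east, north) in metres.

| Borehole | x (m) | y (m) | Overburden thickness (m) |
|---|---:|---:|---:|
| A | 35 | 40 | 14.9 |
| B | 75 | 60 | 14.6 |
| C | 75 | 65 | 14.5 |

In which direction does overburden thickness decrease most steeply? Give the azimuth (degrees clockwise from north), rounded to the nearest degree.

Taking A as reference: B−A = (40, 20, -0.3); C−A = (40, 25, -0.4).
Solve a·Δx + b·Δy = Δd: det = 40·25 − 40·20 = 200.
∂d/∂x = [(-0.3)·25 − (-0.4)·20] / 200 = +0.002500
∂d/∂y = [40·(-0.4) − 40·(-0.3)] / 200 = -0.02000
Steepest decrease is along −∇f: components (-0.002500 E, +0.02000 N).
Azimuth = atan2(-0.002500, +0.02000) = 352.9° ≈ 353°.

353°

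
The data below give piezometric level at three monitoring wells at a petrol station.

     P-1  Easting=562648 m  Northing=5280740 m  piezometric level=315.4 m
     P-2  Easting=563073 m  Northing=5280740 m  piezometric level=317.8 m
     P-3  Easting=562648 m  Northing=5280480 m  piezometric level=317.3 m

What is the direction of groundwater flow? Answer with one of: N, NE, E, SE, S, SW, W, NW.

∂h/∂x = (317.8 − 315.4) / (563073 − 562648) = +0.005647
∂h/∂y = (317.3 − 315.4) / (5280480 − 5280740) = -0.007308
Flow = −∇h = (-0.005647 east, +0.007308 north), which points northwest.

NW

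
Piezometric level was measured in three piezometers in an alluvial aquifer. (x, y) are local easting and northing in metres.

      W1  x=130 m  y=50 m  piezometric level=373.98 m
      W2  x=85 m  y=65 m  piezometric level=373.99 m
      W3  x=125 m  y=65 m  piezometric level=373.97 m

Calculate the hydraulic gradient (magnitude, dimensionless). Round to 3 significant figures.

0.000972

With h = a·x + b·y + c and W1 as origin, the differences give:
  (-45)·a + 15·b = +0.01
  (-5)·a + 15·b = -0.01
Eliminate b (×15 and ×15, subtract): -600·a = 0.300 → a = ∂h/∂x = -0.0005000
Back-substitute: b = ∂h/∂y = -0.0008333.
|∇h| = √(-0.0005000² + -0.0008333²) = 0.0009718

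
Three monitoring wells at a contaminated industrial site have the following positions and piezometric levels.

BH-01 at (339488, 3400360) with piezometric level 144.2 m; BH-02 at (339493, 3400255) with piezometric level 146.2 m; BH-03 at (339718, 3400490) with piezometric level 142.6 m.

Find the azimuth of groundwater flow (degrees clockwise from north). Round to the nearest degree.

349°

Three-point gradient (reference BH-01): Δ to BH-02 = (5, -105, +2.0), Δ to BH-03 = (230, 130, -1.6).
∂h/∂x = +0.003710, ∂h/∂y = -0.01887 (det = 24800).
Flow direction (−∇h) has components (-0.003710 E, +0.01887 N).
Azimuth = atan2(E, N) = atan2(-0.003710, +0.01887) = 348.9° ≈ 349°.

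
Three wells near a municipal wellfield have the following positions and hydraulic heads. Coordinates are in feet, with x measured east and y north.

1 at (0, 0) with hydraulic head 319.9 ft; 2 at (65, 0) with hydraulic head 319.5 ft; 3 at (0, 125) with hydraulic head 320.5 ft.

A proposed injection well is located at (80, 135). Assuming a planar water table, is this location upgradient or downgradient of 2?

upgradient

∂h/∂x = (319.5 − 319.9) / (65 − 0) = -0.006154
∂h/∂y = (320.5 − 319.9) / (125 − 0) = +0.004800
Head at (80, 135) = 319.9 + (-0.006154)·(80) + (+0.004800)·(135) = 320.06 ft.
That is higher than the 319.5 ft at 2, so the point is upgradient.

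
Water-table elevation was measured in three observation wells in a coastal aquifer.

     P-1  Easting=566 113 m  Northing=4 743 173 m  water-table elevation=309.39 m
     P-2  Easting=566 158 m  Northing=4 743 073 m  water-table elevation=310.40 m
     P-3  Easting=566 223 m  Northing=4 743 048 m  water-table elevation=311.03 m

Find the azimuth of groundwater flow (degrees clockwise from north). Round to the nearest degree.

Three-point gradient (reference P-1): Δ to P-2 = (45, -100, +1.01), Δ to P-3 = (110, -125, +1.64).
∂h/∂x = +0.007023, ∂h/∂y = -0.006940 (det = 5375).
Flow direction (−∇h) has components (-0.007023 E, +0.006940 N).
Azimuth = atan2(E, N) = atan2(-0.007023, +0.006940) = 314.7° ≈ 315°.

315°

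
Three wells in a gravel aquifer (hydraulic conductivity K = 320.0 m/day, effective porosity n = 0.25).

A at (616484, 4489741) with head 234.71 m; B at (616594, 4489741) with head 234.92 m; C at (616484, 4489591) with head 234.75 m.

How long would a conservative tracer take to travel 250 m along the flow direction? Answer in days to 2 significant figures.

∂h/∂x = (234.92 − 234.71) / (616594 − 616484) = +0.001909
∂h/∂y = (234.75 − 234.71) / (4489591 − 4489741) = -0.0002667
|∇h| = √(0.001909² + -0.0002667²) = 0.001928
Seepage velocity v = K·i/n = 320.0 × 0.001928 / 0.25 = 2.468 m/day.
t = 250 / 2.468 = 101.3 days.

100 days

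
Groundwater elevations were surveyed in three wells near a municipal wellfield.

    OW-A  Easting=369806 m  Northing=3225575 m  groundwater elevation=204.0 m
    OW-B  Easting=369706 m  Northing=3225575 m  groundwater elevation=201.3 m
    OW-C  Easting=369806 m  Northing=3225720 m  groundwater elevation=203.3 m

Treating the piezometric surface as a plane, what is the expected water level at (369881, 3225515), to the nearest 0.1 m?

∂h/∂x = (201.3 − 204.0) / (369706 − 369806) = +0.02700
∂h/∂y = (203.3 − 204.0) / (3225720 − 3225575) = -0.004828
h(369881, 3225515) = 204.0 + (+0.02700)·(75) + (-0.004828)·(-60) = 204.0 +2.025 +0.290 = 206.315 m.

206.3 m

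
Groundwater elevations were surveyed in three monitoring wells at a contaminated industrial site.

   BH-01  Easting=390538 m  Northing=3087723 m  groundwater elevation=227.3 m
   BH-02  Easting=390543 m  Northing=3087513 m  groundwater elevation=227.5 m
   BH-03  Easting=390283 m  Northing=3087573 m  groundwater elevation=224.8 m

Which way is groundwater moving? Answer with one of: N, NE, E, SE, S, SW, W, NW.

W

Differences from BH-01: to BH-02 (Δx, Δy, Δh) = (5, -210, +0.2); to BH-03 = (-255, -150, -2.5).
Determinant of the coordinate differences = 5·(-150) − (-255)·(-210) = -54300.
∂h/∂x = [(+0.2)·(-150) − (-2.5)·(-210)] / -54300 = +0.01022
∂h/∂y = [5·(-2.5) − (-255)·(+0.2)] / -54300 = -0.0007090
Flow = −∇h = (-0.01022 east, +0.0007090 north), which points west.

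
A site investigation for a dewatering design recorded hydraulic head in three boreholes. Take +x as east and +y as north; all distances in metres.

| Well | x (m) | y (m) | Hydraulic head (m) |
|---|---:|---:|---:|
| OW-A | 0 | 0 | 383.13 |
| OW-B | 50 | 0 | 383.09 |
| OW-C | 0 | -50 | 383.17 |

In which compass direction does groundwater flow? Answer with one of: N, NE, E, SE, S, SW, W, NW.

∂h/∂x = (383.09 − 383.13) / (50 − 0) = -0.0008000
∂h/∂y = (383.17 − 383.13) / (-50 − 0) = -0.0008000
Flow = −∇h = (+0.0008000 east, +0.0008000 north), which points northeast.

NE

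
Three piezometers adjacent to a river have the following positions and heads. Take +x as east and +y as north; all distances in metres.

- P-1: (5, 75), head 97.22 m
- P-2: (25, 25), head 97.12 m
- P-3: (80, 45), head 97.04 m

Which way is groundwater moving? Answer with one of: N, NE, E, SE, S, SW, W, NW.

SE

Taking P-1 as reference: P-2−P-1 = (20, -50, -0.10); P-3−P-1 = (75, -30, -0.18).
Determinant of the coordinate differences = 20·(-30) − 75·(-50) = 3150.
∂h/∂x = [(-0.10)·(-30) − (-0.18)·(-50)] / 3150 = -0.001905
∂h/∂y = [20·(-0.18) − 75·(-0.10)] / 3150 = +0.001238
Flow = −∇h = (+0.001905 east, -0.001238 north), which points southeast.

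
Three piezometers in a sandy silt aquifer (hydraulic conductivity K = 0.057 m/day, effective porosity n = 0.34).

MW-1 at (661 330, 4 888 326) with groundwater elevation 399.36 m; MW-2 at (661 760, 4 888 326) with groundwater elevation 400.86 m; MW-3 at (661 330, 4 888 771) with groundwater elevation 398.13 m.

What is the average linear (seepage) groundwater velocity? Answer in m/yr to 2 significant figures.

∂h/∂x = (400.86 − 399.36) / (661760 − 661330) = +0.003488
∂h/∂y = (398.13 − 399.36) / (4888771 − 4888326) = -0.002764
|∇h| = √(0.003488² + -0.002764²) = 0.00445
Seepage velocity v = K·i/n = 0.057 × 0.00445 / 0.34 = 0.000746 m/day = 0.2725 m/yr.

0.27 m/yr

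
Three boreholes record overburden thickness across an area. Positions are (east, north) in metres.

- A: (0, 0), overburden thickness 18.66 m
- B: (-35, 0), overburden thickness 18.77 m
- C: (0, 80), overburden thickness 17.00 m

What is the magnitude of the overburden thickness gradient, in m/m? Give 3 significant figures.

0.0210 m/m

∂d/∂x = (18.77 − 18.66) / (-35 − 0) = -0.003143
∂d/∂y = (17.00 − 18.66) / (80 − 0) = -0.02075
|∇f| = √(-0.003143² + -0.02075²) = 0.02099 m/m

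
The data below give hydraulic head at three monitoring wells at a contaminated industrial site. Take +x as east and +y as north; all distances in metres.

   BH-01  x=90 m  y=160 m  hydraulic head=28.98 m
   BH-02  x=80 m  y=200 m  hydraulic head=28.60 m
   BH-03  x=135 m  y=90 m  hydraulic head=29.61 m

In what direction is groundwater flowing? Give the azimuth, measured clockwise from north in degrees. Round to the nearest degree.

With h = a·x + b·y + c and BH-01 as origin, the differences give:
  (-10)·a + 40·b = -0.38
  45·a + (-70)·b = +0.63
Eliminate b (×(-70) and ×40, subtract): -1100·a = 1.400 → a = ∂h/∂x = -0.001273
Back-substitute: b = ∂h/∂y = -0.009818.
Flow direction (−∇h) has components (+0.001273 E, +0.009818 N).
Azimuth = atan2(E, N) = atan2(+0.001273, +0.009818) = 7.4° ≈ 007°.

007°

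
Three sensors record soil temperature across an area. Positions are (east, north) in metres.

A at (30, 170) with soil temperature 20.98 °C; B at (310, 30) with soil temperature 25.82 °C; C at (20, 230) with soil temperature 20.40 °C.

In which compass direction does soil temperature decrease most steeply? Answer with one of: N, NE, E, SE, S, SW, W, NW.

Taking A as reference: B−A = (280, -140, +4.84); C−A = (-10, 60, -0.58).
Solve a·Δx + b·Δy = ΔT: det = 280·60 − (-10)·(-140) = 15400.
∂T/∂x = [(+4.84)·60 − (-0.58)·(-140)] / 15400 = +0.01358
∂T/∂y = [280·(-0.58) − (-10)·(+4.84)] / 15400 = -0.007403
Steepest decrease is along −∇f = (-0.01358 E, +0.007403 N) → northwest.

NW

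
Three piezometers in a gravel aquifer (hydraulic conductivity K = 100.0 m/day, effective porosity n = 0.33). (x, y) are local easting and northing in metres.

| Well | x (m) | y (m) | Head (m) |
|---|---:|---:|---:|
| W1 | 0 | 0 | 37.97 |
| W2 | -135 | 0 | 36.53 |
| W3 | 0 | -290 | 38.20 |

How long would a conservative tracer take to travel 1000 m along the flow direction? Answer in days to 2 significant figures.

310 days

∂h/∂x = (36.53 − 37.97) / (-135 − 0) = +0.01067
∂h/∂y = (38.20 − 37.97) / (-290 − 0) = -0.0007931
|∇h| = √(0.01067² + -0.0007931²) = 0.0107
Seepage velocity v = K·i/n = 100.0 × 0.0107 / 0.33 = 3.242 m/day.
t = 1000 / 3.242 = 308.5 days.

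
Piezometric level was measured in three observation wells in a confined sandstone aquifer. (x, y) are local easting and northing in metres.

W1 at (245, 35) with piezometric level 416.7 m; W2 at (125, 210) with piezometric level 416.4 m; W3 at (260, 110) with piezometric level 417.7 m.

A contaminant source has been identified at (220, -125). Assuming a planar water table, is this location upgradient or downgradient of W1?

downgradient

Differences from W1: to W2 (Δx, Δy, Δh) = (-120, 175, -0.3); to W3 = (15, 75, +1.0).
Solve a·Δx + b·Δy = Δh: det = (-120)·75 − 15·175 = -11625.
∂h/∂x = [(-0.3)·75 − (+1.0)·175] / -11625 = +0.01699
∂h/∂y = [(-120)·(+1.0) − 15·(-0.3)] / -11625 = +0.009935
Head at (220, -125) = 416.7 + (+0.01699)·(-25) + (+0.009935)·(-160) = 414.69 m.
That is lower than the 416.7 m at W1, so the point is downgradient.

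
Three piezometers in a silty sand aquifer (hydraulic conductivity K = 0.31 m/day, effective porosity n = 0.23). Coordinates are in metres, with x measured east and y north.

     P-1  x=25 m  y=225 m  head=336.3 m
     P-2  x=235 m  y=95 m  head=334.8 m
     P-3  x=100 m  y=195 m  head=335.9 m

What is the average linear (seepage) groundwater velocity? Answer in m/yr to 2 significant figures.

4.2 m/yr

Taking P-1 as reference: P-2−P-1 = (210, -130, -1.5); P-3−P-1 = (75, -30, -0.4).
Determinant of the coordinate differences = 210·(-30) − 75·(-130) = 3450.
∂h/∂x = [(-1.5)·(-30) − (-0.4)·(-130)] / 3450 = -0.002029
∂h/∂y = [210·(-0.4) − 75·(-1.5)] / 3450 = +0.008261
|∇h| = √(-0.002029² + 0.008261²) = 0.008507
Seepage velocity v = K·i/n = 0.31 × 0.008507 / 0.23 = 0.01147 m/day = 4.189 m/yr.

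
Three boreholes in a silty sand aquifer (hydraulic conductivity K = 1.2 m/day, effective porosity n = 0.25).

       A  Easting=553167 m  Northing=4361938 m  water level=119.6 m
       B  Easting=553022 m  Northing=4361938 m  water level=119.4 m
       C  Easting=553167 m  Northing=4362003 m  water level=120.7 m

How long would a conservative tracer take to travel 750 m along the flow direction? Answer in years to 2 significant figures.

∂h/∂x = (119.4 − 119.6) / (553022 − 553167) = +0.001379
∂h/∂y = (120.7 − 119.6) / (4362003 − 4361938) = +0.01692
|∇h| = √(0.001379² + 0.01692²) = 0.01698
Seepage velocity v = K·i/n = 1.2 × 0.01698 / 0.25 = 0.0815 m/day.
t = 750 / 0.0815 = 9202 days = 25.2 years.

25 years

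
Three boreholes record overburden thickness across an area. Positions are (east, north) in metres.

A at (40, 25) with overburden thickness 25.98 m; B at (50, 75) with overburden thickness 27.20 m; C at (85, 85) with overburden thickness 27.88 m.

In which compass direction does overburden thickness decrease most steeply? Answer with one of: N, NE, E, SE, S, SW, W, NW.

Taking A as reference: B−A = (10, 50, +1.22); C−A = (45, 60, +1.90).
Solve a·Δx + b·Δy = Δd: det = 10·60 − 45·50 = -1650.
∂d/∂x = [(+1.22)·60 − (+1.90)·50] / -1650 = +0.01321
∂d/∂y = [10·(+1.90) − 45·(+1.22)] / -1650 = +0.02176
Steepest decrease is along −∇f = (-0.01321 E, -0.02176 N) → southwest.

SW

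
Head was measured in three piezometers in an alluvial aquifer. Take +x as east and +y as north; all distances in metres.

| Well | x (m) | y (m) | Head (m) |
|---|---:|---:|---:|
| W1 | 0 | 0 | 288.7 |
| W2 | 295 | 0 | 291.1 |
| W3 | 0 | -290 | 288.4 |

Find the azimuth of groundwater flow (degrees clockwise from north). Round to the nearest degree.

∂h/∂x = (291.1 − 288.7) / (295 − 0) = +0.008136
∂h/∂y = (288.4 − 288.7) / (-290 − 0) = +0.001034
Flow direction (−∇h) has components (-0.008136 E, -0.001034 N).
Azimuth = atan2(E, N) = atan2(-0.008136, -0.001034) = 262.8° ≈ 263°.

263°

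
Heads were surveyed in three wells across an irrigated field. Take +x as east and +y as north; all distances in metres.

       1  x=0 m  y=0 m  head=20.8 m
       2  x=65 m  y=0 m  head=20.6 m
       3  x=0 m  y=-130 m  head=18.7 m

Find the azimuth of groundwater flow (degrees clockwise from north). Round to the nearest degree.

169°

∂h/∂x = (20.6 − 20.8) / (65 − 0) = -0.003077
∂h/∂y = (18.7 − 20.8) / (-130 − 0) = +0.01615
Flow direction (−∇h) has components (+0.003077 E, -0.01615 N).
Azimuth = atan2(E, N) = atan2(+0.003077, -0.01615) = 169.2° ≈ 169°.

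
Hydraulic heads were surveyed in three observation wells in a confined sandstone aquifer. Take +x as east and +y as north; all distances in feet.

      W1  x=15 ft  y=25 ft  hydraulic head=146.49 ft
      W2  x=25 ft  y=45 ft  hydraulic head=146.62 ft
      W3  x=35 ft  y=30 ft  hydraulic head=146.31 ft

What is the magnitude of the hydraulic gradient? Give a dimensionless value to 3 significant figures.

Taking W1 as reference: W2−W1 = (10, 20, +0.13); W3−W1 = (20, 5, -0.18).
Solve a·Δx + b·Δy = Δh: det = 10·5 − 20·20 = -350.
∂h/∂x = [(+0.13)·5 − (-0.18)·20] / -350 = -0.01214
∂h/∂y = [10·(-0.18) − 20·(+0.13)] / -350 = +0.01257
|∇h| = √(-0.01214² + 0.01257²) = 0.01748

0.0175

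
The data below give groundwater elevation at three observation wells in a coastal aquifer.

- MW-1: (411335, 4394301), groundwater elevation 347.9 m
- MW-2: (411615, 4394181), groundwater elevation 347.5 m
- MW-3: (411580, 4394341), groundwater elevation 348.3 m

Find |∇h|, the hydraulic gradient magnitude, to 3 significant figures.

Taking MW-1 as reference: MW-2−MW-1 = (280, -120, -0.4); MW-3−MW-1 = (245, 40, +0.4).
Solve a·Δx + b·Δy = Δh: det = 280·40 − 245·(-120) = 40600.
∂h/∂x = [(-0.4)·40 − (+0.4)·(-120)] / 40600 = +0.0007882
∂h/∂y = [280·(+0.4) − 245·(-0.4)] / 40600 = +0.005172
|∇h| = √(0.0007882² + 0.005172²) = 0.005232

0.00523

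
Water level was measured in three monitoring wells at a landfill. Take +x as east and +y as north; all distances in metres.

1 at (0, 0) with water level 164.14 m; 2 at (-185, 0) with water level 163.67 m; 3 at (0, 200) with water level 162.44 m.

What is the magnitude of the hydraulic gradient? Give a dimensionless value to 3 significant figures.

0.00887

∂h/∂x = (163.67 − 164.14) / (-185 − 0) = +0.002541
∂h/∂y = (162.44 − 164.14) / (200 − 0) = -0.008500
|∇h| = √(0.002541² + -0.008500²) = 0.008872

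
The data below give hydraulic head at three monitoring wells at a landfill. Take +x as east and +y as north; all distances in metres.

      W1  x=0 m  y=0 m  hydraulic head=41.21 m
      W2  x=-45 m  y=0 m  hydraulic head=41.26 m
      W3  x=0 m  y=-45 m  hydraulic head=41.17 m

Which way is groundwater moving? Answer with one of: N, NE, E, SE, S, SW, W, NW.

SE

∂h/∂x = (41.26 − 41.21) / (-45 − 0) = -0.001111
∂h/∂y = (41.17 − 41.21) / (-45 − 0) = +0.0008889
Flow = −∇h = (+0.001111 east, -0.0008889 north), which points southeast.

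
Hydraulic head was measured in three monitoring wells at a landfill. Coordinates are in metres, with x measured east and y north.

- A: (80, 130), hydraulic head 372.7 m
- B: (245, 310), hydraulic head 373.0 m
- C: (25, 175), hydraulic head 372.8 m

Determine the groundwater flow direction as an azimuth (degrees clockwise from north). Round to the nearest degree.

Taking A as reference: B−A = (165, 180, +0.3); C−A = (-55, 45, +0.1).
Determinant of the coordinate differences = 165·45 − (-55)·180 = 17325.
∂h/∂x = [(+0.3)·45 − (+0.1)·180] / 17325 = -0.0002597
∂h/∂y = [165·(+0.1) − (-55)·(+0.3)] / 17325 = +0.001905
Flow direction (−∇h) has components (+0.0002597 E, -0.001905 N).
Azimuth = atan2(E, N) = atan2(+0.0002597, -0.001905) = 172.2° ≈ 172°.

172°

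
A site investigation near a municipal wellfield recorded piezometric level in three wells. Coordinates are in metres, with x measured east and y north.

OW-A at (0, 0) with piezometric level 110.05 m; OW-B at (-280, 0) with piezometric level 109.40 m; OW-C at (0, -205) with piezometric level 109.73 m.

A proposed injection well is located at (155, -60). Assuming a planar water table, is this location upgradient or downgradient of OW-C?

∂h/∂x = (109.40 − 110.05) / (-280 − 0) = +0.002321
∂h/∂y = (109.73 − 110.05) / (-205 − 0) = +0.001561
Head at (155, -60) = 110.05 + (+0.002321)·(155) + (+0.001561)·(-60) = 110.32 m.
That is higher than the 109.73 m at OW-C, so the point is upgradient.

upgradient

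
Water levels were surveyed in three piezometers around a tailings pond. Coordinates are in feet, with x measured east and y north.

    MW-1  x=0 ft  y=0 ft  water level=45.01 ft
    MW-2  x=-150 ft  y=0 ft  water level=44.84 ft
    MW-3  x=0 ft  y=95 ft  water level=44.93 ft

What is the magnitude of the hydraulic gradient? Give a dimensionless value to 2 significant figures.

∂h/∂x = (44.84 − 45.01) / (-150 − 0) = +0.001133
∂h/∂y = (44.93 − 45.01) / (95 − 0) = -0.0008421
|∇h| = √(0.001133² + -0.0008421²) = 0.001412

0.0014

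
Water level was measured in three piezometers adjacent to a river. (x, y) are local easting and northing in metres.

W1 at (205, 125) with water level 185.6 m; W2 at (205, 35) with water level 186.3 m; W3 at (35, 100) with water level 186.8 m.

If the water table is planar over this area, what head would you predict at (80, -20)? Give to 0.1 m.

Differences from W1: to W2 (Δx, Δy, Δh) = (0, -90, +0.7); to W3 = (-170, -25, +1.2).
Determinant of the coordinate differences = 0·(-25) − (-170)·(-90) = -15300.
∂h/∂x = [(+0.7)·(-25) − (+1.2)·(-90)] / -15300 = -0.005915
∂h/∂y = [0·(+1.2) − (-170)·(+0.7)] / -15300 = -0.007778
h(80, -20) = 185.6 + (-0.005915)·(-125) + (-0.007778)·(-145) = 185.6 +0.739 +1.128 = 187.467 m.

187.5 m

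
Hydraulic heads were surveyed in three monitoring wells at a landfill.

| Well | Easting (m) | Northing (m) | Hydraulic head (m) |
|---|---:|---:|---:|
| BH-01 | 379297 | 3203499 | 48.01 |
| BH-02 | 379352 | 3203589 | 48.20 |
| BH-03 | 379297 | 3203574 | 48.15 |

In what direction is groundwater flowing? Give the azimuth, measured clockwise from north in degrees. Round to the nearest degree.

192°

Differences from BH-01: to BH-02 (Δx, Δy, Δh) = (55, 90, +0.19); to BH-03 = (0, 75, +0.14).
Determinant of the coordinate differences = 55·75 − 0·90 = 4125.
∂h/∂x = [(+0.19)·75 − (+0.14)·90] / 4125 = +0.0004000
∂h/∂y = [55·(+0.14) − 0·(+0.19)] / 4125 = +0.001867
Flow direction (−∇h) has components (-0.0004000 E, -0.001867 N).
Azimuth = atan2(E, N) = atan2(-0.0004000, -0.001867) = 192.1° ≈ 192°.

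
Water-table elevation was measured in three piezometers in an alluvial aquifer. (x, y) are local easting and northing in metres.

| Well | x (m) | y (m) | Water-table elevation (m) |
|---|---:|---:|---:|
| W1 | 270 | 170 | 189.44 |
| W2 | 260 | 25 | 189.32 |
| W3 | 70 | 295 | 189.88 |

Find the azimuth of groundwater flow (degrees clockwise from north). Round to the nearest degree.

120°

Differences from W1: to W2 (Δx, Δy, Δh) = (-10, -145, -0.12); to W3 = (-200, 125, +0.44).
Determinant of the coordinate differences = (-10)·125 − (-200)·(-145) = -30250.
∂h/∂x = [(-0.12)·125 − (+0.44)·(-145)] / -30250 = -0.001613
∂h/∂y = [(-10)·(+0.44) − (-200)·(-0.12)] / -30250 = +0.0009388
Flow direction (−∇h) has components (+0.001613 E, -0.0009388 N).
Azimuth = atan2(E, N) = atan2(+0.001613, -0.0009388) = 120.2° ≈ 120°.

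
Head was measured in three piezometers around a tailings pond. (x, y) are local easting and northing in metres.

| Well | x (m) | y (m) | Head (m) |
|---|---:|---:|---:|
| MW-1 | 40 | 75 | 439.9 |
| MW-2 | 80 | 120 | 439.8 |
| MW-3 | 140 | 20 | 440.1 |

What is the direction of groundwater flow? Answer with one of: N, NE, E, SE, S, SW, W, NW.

With h = a·x + b·y + c and MW-1 as origin, the differences give:
  40·a + 45·b = -0.1
  100·a + (-55)·b = +0.2
Eliminate b (×(-55) and ×45, subtract): -6700·a = -3.50 → a = ∂h/∂x = +0.0005224
Back-substitute: b = ∂h/∂y = -0.002687.
Flow = −∇h = (-0.0005224 east, +0.002687 north), which points north.

N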